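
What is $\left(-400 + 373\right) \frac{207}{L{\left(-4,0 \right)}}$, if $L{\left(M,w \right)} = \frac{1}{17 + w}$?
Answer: $-95013$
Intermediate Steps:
$\left(-400 + 373\right) \frac{207}{L{\left(-4,0 \right)}} = \left(-400 + 373\right) \frac{207}{\frac{1}{17 + 0}} = - 27 \frac{207}{\frac{1}{17}} = - 27 \cdot 207 \frac{1}{\frac{1}{17}} = - 27 \cdot 207 \cdot 17 = \left(-27\right) 3519 = -95013$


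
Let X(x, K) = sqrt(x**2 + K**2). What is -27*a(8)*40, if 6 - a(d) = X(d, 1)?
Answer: -6480 + 1080*sqrt(65) ≈ 2227.2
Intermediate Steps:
X(x, K) = sqrt(K**2 + x**2)
a(d) = 6 - sqrt(1 + d**2) (a(d) = 6 - sqrt(1**2 + d**2) = 6 - sqrt(1 + d**2))
-27*a(8)*40 = -27*(6 - sqrt(1 + 8**2))*40 = -27*(6 - sqrt(1 + 64))*40 = -27*(6 - sqrt(65))*40 = (-162 + 27*sqrt(65))*40 = -6480 + 1080*sqrt(65)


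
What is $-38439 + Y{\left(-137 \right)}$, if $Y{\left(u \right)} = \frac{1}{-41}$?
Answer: $- \frac{1576000}{41} \approx -38439.0$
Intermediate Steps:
$Y{\left(u \right)} = - \frac{1}{41}$
$-38439 + Y{\left(-137 \right)} = -38439 - \frac{1}{41} = - \frac{1576000}{41}$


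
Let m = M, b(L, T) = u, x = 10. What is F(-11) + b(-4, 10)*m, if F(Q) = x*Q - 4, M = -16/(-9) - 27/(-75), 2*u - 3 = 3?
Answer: -8069/75 ≈ -107.59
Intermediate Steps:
u = 3 (u = 3/2 + (½)*3 = 3/2 + 3/2 = 3)
b(L, T) = 3
M = 481/225 (M = -16*(-⅑) - 27*(-1/75) = 16/9 + 9/25 = 481/225 ≈ 2.1378)
F(Q) = -4 + 10*Q (F(Q) = 10*Q - 4 = -4 + 10*Q)
m = 481/225 ≈ 2.1378
F(-11) + b(-4, 10)*m = (-4 + 10*(-11)) + 3*(481/225) = (-4 - 110) + 481/75 = -114 + 481/75 = -8069/75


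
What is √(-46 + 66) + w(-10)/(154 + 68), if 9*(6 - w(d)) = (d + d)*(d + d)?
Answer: -173/999 + 2*√5 ≈ 4.2990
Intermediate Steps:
w(d) = 6 - 4*d²/9 (w(d) = 6 - (d + d)*(d + d)/9 = 6 - 2*d*2*d/9 = 6 - 4*d²/9)
√(-46 + 66) + w(-10)/(154 + 68) = √(-46 + 66) + (6 - 4/9*(-10)²)/(154 + 68) = √20 + (6 - 4/9*100)/222 = 2*√5 + (6 - 400/9)*(1/222) = 2*√5 - 346/9*1/222 = 2*√5 - 173/999 = -173/999 + 2*√5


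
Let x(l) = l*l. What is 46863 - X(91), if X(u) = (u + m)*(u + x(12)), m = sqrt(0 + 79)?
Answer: 25478 - 235*sqrt(79) ≈ 23389.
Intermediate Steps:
x(l) = l**2
m = sqrt(79) ≈ 8.8882
X(u) = (144 + u)*(u + sqrt(79)) (X(u) = (u + sqrt(79))*(u + 12**2) = (u + sqrt(79))*(u + 144) = (u + sqrt(79))*(144 + u) = (144 + u)*(u + sqrt(79)))
46863 - X(91) = 46863 - (91**2 + 144*91 + 144*sqrt(79) + 91*sqrt(79)) = 46863 - (8281 + 13104 + 144*sqrt(79) + 91*sqrt(79)) = 46863 - (21385 + 235*sqrt(79)) = 46863 + (-21385 - 235*sqrt(79)) = 25478 - 235*sqrt(79)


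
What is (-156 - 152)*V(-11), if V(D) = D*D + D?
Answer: -33880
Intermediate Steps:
V(D) = D + D² (V(D) = D² + D = D + D²)
(-156 - 152)*V(-11) = (-156 - 152)*(-11*(1 - 11)) = -(-3388)*(-10) = -308*110 = -33880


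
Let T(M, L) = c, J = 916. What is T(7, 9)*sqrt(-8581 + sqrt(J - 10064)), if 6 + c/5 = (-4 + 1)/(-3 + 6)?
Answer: -35*sqrt(-8581 + 2*I*sqrt(2287)) ≈ -18.069 - 3242.2*I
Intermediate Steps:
c = -35 (c = -30 + 5*((-4 + 1)/(-3 + 6)) = -30 + 5*(-3/3) = -30 + 5*(-3*1/3) = -30 + 5*(-1) = -30 - 5 = -35)
T(M, L) = -35
T(7, 9)*sqrt(-8581 + sqrt(J - 10064)) = -35*sqrt(-8581 + sqrt(916 - 10064)) = -35*sqrt(-8581 + sqrt(-9148)) = -35*sqrt(-8581 + 2*I*sqrt(2287))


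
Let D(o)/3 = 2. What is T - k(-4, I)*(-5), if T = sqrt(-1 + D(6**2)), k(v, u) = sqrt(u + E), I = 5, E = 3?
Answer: sqrt(5) + 10*sqrt(2) ≈ 16.378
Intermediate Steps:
D(o) = 6 (D(o) = 3*2 = 6)
k(v, u) = sqrt(3 + u) (k(v, u) = sqrt(u + 3) = sqrt(3 + u))
T = sqrt(5) (T = sqrt(-1 + 6) = sqrt(5) ≈ 2.2361)
T - k(-4, I)*(-5) = sqrt(5) - sqrt(3 + 5)*(-5) = sqrt(5) - sqrt(8)*(-5) = sqrt(5) - 2*sqrt(2)*(-5) = sqrt(5) + 10*sqrt(2)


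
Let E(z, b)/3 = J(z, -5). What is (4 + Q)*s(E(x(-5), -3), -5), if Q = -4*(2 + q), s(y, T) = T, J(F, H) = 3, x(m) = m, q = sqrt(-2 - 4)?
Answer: 20 + 20*I*sqrt(6) ≈ 20.0 + 48.99*I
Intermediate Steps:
q = I*sqrt(6) (q = sqrt(-6) = I*sqrt(6) ≈ 2.4495*I)
E(z, b) = 9 (E(z, b) = 3*3 = 9)
Q = -8 - 4*I*sqrt(6) (Q = -4*(2 + I*sqrt(6)) = -8 - 4*I*sqrt(6) ≈ -8.0 - 9.798*I)
(4 + Q)*s(E(x(-5), -3), -5) = (4 + (-8 - 4*I*sqrt(6)))*(-5) = (-4 - 4*I*sqrt(6))*(-5) = 20 + 20*I*sqrt(6)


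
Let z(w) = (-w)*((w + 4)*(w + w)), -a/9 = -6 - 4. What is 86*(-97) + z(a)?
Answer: -1531142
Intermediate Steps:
a = 90 (a = -9*(-6 - 4) = -9*(-10) = 90)
z(w) = -2*w²*(4 + w) (z(w) = (-w)*((4 + w)*(2*w)) = (-w)*(2*w*(4 + w)) = -2*w²*(4 + w))
86*(-97) + z(a) = 86*(-97) + 2*90²*(-4 - 1*90) = -8342 + 2*8100*(-4 - 90) = -8342 + 2*8100*(-94) = -8342 - 1522800 = -1531142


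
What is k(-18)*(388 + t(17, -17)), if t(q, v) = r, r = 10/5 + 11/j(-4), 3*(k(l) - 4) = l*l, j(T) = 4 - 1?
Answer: 132272/3 ≈ 44091.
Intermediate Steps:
j(T) = 3
k(l) = 4 + l**2/3 (k(l) = 4 + (l*l)/3 = 4 + l**2/3)
r = 17/3 (r = 10/5 + 11/3 = 10*(1/5) + 11*(1/3) = 2 + 11/3 = 17/3 ≈ 5.6667)
t(q, v) = 17/3
k(-18)*(388 + t(17, -17)) = (4 + (1/3)*(-18)**2)*(388 + 17/3) = (4 + (1/3)*324)*(1181/3) = (4 + 108)*(1181/3) = 112*(1181/3) = 132272/3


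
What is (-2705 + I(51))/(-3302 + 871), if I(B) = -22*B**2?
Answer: 59927/2431 ≈ 24.651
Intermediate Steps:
(-2705 + I(51))/(-3302 + 871) = (-2705 - 22*51**2)/(-3302 + 871) = (-2705 - 22*2601)/(-2431) = (-2705 - 57222)*(-1/2431) = -59927*(-1/2431) = 59927/2431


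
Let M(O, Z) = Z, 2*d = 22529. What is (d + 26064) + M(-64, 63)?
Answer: 74783/2 ≈ 37392.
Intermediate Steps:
d = 22529/2 (d = (½)*22529 = 22529/2 ≈ 11265.)
(d + 26064) + M(-64, 63) = (22529/2 + 26064) + 63 = 74657/2 + 63 = 74783/2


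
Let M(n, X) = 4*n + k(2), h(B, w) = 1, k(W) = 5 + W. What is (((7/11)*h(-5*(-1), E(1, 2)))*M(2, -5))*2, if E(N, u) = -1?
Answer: 210/11 ≈ 19.091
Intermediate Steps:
M(n, X) = 7 + 4*n (M(n, X) = 4*n + (5 + 2) = 4*n + 7 = 7 + 4*n)
(((7/11)*h(-5*(-1), E(1, 2)))*M(2, -5))*2 = (((7/11)*1)*(7 + 4*2))*2 = (((7*(1/11))*1)*(7 + 8))*2 = (((7/11)*1)*15)*2 = ((7/11)*15)*2 = (105/11)*2 = 210/11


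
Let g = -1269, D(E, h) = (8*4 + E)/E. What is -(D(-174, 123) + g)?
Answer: 110332/87 ≈ 1268.2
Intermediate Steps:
D(E, h) = (32 + E)/E
-(D(-174, 123) + g) = -((32 - 174)/(-174) - 1269) = -(-1/174*(-142) - 1269) = -(71/87 - 1269) = -1*(-110332/87) = 110332/87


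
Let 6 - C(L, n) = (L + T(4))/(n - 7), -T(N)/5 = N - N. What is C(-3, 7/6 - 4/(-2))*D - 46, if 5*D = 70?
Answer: 622/23 ≈ 27.043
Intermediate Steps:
T(N) = 0 (T(N) = -5*(N - N) = -5*0 = 0)
D = 14 (D = (1/5)*70 = 14)
C(L, n) = 6 - L/(-7 + n) (C(L, n) = 6 - (L + 0)/(n - 7) = 6 - L/(-7 + n))
C(-3, 7/6 - 4/(-2))*D - 46 = ((-42 - 1*(-3) + 6*(7/6 - 4/(-2)))/(-7 + (7/6 - 4/(-2))))*14 - 46 = ((-42 + 3 + 6*(7*(1/6) - 4*(-1/2)))/(-7 + (7*(1/6) - 4*(-1/2))))*14 - 46 = ((-42 + 3 + 6*(7/6 + 2))/(-7 + (7/6 + 2)))*14 - 46 = ((-42 + 3 + 6*(19/6))/(-7 + 19/6))*14 - 46 = ((-42 + 3 + 19)/(-23/6))*14 - 46 = -6/23*(-20)*14 - 46 = (120/23)*14 - 46 = 1680/23 - 46 = 622/23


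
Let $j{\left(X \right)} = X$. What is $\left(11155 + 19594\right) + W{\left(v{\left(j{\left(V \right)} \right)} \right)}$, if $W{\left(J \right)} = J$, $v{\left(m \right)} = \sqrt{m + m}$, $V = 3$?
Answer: $30749 + \sqrt{6} \approx 30751.0$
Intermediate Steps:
$v{\left(m \right)} = \sqrt{2} \sqrt{m}$ ($v{\left(m \right)} = \sqrt{2 m} = \sqrt{2} \sqrt{m}$)
$\left(11155 + 19594\right) + W{\left(v{\left(j{\left(V \right)} \right)} \right)} = \left(11155 + 19594\right) + \sqrt{2} \sqrt{3} = 30749 + \sqrt{6}$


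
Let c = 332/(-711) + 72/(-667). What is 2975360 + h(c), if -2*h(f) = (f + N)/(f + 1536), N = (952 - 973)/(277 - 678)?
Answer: 1737552600211501179/583980627592 ≈ 2.9754e+6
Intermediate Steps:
N = 21/401 (N = -21/(-401) = -21*(-1/401) = 21/401 ≈ 0.052369)
c = -272636/474237 (c = 332*(-1/711) + 72*(-1/667) = -332/711 - 72/667 = -272636/474237 ≈ -0.57489)
h(f) = -(21/401 + f)/(2*(1536 + f)) (h(f) = -(f + 21/401)/(2*(f + 1536)) = -(21/401 + f)/(2*(1536 + f)))
2975360 + h(c) = 2975360 + (-21 - 401*(-272636/474237))/(802*(1536 - 272636/474237)) = 2975360 + (-21 + 109327036/474237)/(802*(728155396/474237)) = 2975360 + (1/802)*(474237/728155396)*(99368059/474237) = 2975360 + 99368059/583980627592 = 1737552600211501179/583980627592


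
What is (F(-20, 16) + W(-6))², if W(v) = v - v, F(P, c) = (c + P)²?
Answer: 256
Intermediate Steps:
F(P, c) = (P + c)²
W(v) = 0
(F(-20, 16) + W(-6))² = ((-20 + 16)² + 0)² = ((-4)² + 0)² = (16 + 0)² = 16² = 256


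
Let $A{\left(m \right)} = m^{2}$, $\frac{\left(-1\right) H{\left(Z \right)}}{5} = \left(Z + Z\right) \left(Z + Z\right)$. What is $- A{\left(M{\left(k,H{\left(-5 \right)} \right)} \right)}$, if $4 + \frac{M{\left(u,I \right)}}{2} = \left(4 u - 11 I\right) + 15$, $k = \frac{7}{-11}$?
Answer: $- \frac{14686046596}{121} \approx -1.2137 \cdot 10^{8}$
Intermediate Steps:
$H{\left(Z \right)} = - 20 Z^{2}$ ($H{\left(Z \right)} = - 5 \left(Z + Z\right) \left(Z + Z\right) = - 5 \cdot 2 Z 2 Z = - 5 \cdot 4 Z^{2} = - 20 Z^{2}$)
$k = - \frac{7}{11}$ ($k = 7 \left(- \frac{1}{11}\right) = - \frac{7}{11} \approx -0.63636$)
$M{\left(u,I \right)} = 22 - 22 I + 8 u$ ($M{\left(u,I \right)} = -8 + 2 \left(\left(4 u - 11 I\right) + 15\right) = -8 + 2 \left(\left(- 11 I + 4 u\right) + 15\right) = -8 + 2 \left(15 - 11 I + 4 u\right) = -8 + \left(30 - 22 I + 8 u\right) = 22 - 22 I + 8 u$)
$- A{\left(M{\left(k,H{\left(-5 \right)} \right)} \right)} = - \left(22 - 22 \left(- 20 \left(-5\right)^{2}\right) + 8 \left(- \frac{7}{11}\right)\right)^{2} = - \left(22 - 22 \left(\left(-20\right) 25\right) - \frac{56}{11}\right)^{2} = - \left(22 - -11000 - \frac{56}{11}\right)^{2} = - \left(22 + 11000 - \frac{56}{11}\right)^{2} = - \left(\frac{121186}{11}\right)^{2} = \left(-1\right) \frac{14686046596}{121} = - \frac{14686046596}{121}$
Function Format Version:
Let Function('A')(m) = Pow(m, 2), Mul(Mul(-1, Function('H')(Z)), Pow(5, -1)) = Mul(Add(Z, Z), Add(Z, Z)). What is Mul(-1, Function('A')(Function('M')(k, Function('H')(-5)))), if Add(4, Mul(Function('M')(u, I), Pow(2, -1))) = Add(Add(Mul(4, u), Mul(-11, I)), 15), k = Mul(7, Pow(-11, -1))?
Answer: Rational(-14686046596, 121) ≈ -1.2137e+8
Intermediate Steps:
Function('H')(Z) = Mul(-20, Pow(Z, 2)) (Function('H')(Z) = Mul(-5, Mul(Add(Z, Z), Add(Z, Z))) = Mul(-5, Mul(Mul(2, Z), Mul(2, Z))) = Mul(-5, Mul(4, Pow(Z, 2))) = Mul(-20, Pow(Z, 2)))
k = Rational(-7, 11) (k = Mul(7, Rational(-1, 11)) = Rational(-7, 11) ≈ -0.63636)
Function('M')(u, I) = Add(22, Mul(-22, I), Mul(8, u)) (Function('M')(u, I) = Add(-8, Mul(2, Add(Add(Mul(4, u), Mul(-11, I)), 15))) = Add(-8, Mul(2, Add(Add(Mul(-11, I), Mul(4, u)), 15))) = Add(-8, Mul(2, Add(15, Mul(-11, I), Mul(4, u)))) = Add(-8, Add(30, Mul(-22, I), Mul(8, u))) = Add(22, Mul(-22, I), Mul(8, u)))
Mul(-1, Function('A')(Function('M')(k, Function('H')(-5)))) = Mul(-1, Pow(Add(22, Mul(-22, Mul(-20, Pow(-5, 2))), Mul(8, Rational(-7, 11))), 2)) = Mul(-1, Pow(Add(22, Mul(-22, Mul(-20, 25)), Rational(-56, 11)), 2)) = Mul(-1, Pow(Add(22, Mul(-22, -500), Rational(-56, 11)), 2)) = Mul(-1, Pow(Add(22, 11000, Rational(-56, 11)), 2)) = Mul(-1, Pow(Rational(121186, 11), 2)) = Mul(-1, Rational(14686046596, 121)) = Rational(-14686046596, 121)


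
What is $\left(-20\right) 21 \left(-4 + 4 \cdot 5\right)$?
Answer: $-6720$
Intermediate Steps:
$\left(-20\right) 21 \left(-4 + 4 \cdot 5\right) = - 420 \left(-4 + 20\right) = \left(-420\right) 16 = -6720$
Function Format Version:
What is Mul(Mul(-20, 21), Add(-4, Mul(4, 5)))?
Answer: -6720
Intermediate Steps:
Mul(Mul(-20, 21), Add(-4, Mul(4, 5))) = Mul(-420, Add(-4, 20)) = Mul(-420, 16) = -6720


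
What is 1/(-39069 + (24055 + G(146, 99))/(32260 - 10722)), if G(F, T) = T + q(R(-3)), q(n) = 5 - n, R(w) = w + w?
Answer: -21538/841443957 ≈ -2.5596e-5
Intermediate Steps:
R(w) = 2*w
G(F, T) = 11 + T (G(F, T) = T + (5 - 2*(-3)) = T + (5 - 1*(-6)) = T + (5 + 6) = T + 11 = 11 + T)
1/(-39069 + (24055 + G(146, 99))/(32260 - 10722)) = 1/(-39069 + (24055 + (11 + 99))/(32260 - 10722)) = 1/(-39069 + (24055 + 110)/21538) = 1/(-39069 + 24165*(1/21538)) = 1/(-39069 + 24165/21538) = 1/(-841443957/21538) = -21538/841443957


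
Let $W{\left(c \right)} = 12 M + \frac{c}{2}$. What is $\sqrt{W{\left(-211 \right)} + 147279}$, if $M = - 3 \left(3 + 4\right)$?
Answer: $\frac{\sqrt{587686}}{2} \approx 383.3$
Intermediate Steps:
$M = -21$ ($M = \left(-3\right) 7 = -21$)
$W{\left(c \right)} = -252 + \frac{c}{2}$ ($W{\left(c \right)} = 12 \left(-21\right) + \frac{c}{2} = -252 + c \frac{1}{2} = -252 + \frac{c}{2}$)
$\sqrt{W{\left(-211 \right)} + 147279} = \sqrt{\left(-252 + \frac{1}{2} \left(-211\right)\right) + 147279} = \sqrt{\left(-252 - \frac{211}{2}\right) + 147279} = \sqrt{- \frac{715}{2} + 147279} = \sqrt{\frac{293843}{2}} = \frac{\sqrt{587686}}{2}$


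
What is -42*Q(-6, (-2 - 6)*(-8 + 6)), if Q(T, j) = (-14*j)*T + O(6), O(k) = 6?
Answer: -56700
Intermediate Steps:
Q(T, j) = 6 - 14*T*j (Q(T, j) = (-14*j)*T + 6 = -14*T*j + 6 = 6 - 14*T*j)
-42*Q(-6, (-2 - 6)*(-8 + 6)) = -42*(6 - 14*(-6)*(-2 - 6)*(-8 + 6)) = -42*(6 - 14*(-6)*(-8*(-2))) = -42*(6 - 14*(-6)*16) = -42*(6 + 1344) = -42*1350 = -56700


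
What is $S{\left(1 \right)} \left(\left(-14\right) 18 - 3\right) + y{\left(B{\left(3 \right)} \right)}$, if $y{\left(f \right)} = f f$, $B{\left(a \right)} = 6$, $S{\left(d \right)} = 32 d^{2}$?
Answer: $-8124$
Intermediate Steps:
$y{\left(f \right)} = f^{2}$
$S{\left(1 \right)} \left(\left(-14\right) 18 - 3\right) + y{\left(B{\left(3 \right)} \right)} = 32 \cdot 1^{2} \left(\left(-14\right) 18 - 3\right) + 6^{2} = 32 \cdot 1 \left(-252 - 3\right) + 36 = 32 \left(-255\right) + 36 = -8160 + 36 = -8124$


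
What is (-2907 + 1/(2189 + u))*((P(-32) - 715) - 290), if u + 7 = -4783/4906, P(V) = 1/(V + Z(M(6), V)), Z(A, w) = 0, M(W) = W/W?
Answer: 1000374721749077/342403488 ≈ 2.9216e+6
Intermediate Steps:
M(W) = 1
P(V) = 1/V (P(V) = 1/(V + 0) = 1/V)
u = -39125/4906 (u = -7 - 4783/4906 = -39125/4906 ≈ -7.9749)
(-2907 + 1/(2189 + u))*((P(-32) - 715) - 290) = (-2907 + 1/(2189 - 39125/4906))*((1/(-32) - 715) - 290) = (-2907 + 1/(10700109/4906))*((-1/32 - 715) - 290) = (-2907 + 4906/10700109)*(-22881/32 - 290) = -31105211957/10700109*(-32161/32) = 1000374721749077/342403488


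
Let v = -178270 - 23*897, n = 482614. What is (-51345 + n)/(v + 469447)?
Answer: 431269/270546 ≈ 1.5941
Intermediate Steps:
v = -198901 (v = -178270 - 20631 = -198901)
(-51345 + n)/(v + 469447) = (-51345 + 482614)/(-198901 + 469447) = 431269/270546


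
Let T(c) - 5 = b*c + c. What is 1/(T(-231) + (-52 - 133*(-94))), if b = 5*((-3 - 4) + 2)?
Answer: 1/17999 ≈ 5.5559e-5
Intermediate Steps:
b = -25 (b = 5*(-7 + 2) = 5*(-5) = -25)
T(c) = 5 - 24*c (T(c) = 5 + (-25*c + c) = 5 - 24*c)
1/(T(-231) + (-52 - 133*(-94))) = 1/((5 - 24*(-231)) + (-52 - 133*(-94))) = 1/((5 + 5544) + (-52 + 12502)) = 1/(5549 + 12450) = 1/17999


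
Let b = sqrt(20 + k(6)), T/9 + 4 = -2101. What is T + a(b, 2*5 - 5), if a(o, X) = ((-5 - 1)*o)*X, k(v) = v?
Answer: -18945 - 30*sqrt(26) ≈ -19098.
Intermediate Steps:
T = -18945 (T = -36 + 9*(-2101) = -36 - 18909 = -18945)
b = sqrt(26) (b = sqrt(20 + 6) = sqrt(26) ≈ 5.0990)
a(o, X) = -6*X*o (a(o, X) = (-6*o)*X = -6*X*o)
T + a(b, 2*5 - 5) = -18945 - 6*(2*5 - 5)*sqrt(26) = -18945 - 6*(10 - 5)*sqrt(26) = -18945 - 6*5*sqrt(26) = -18945 - 30*sqrt(26)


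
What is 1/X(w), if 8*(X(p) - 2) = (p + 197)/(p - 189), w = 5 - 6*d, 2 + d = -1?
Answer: 332/609 ≈ 0.54516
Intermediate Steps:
d = -3 (d = -2 - 1 = -3)
w = 23 (w = 5 - 6*(-3) = 5 + 18 = 23)
X(p) = 2 + (197 + p)/(8*(-189 + p)) (X(p) = 2 + ((p + 197)/(p - 189))/8 = 2 + ((197 + p)/(-189 + p))/8 = 2 + (197 + p)/(8*(-189 + p)))
1/X(w) = 1/((-2827 + 17*23)/(8*(-189 + 23))) = 1/((⅛)*(-2827 + 391)/(-166)) = 1/((⅛)*(-1/166)*(-2436)) = 1/(609/332) = 332/609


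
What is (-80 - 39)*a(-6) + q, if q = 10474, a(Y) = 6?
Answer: 9760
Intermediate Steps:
(-80 - 39)*a(-6) + q = (-80 - 39)*6 + 10474 = -119*6 + 10474 = -714 + 10474 = 9760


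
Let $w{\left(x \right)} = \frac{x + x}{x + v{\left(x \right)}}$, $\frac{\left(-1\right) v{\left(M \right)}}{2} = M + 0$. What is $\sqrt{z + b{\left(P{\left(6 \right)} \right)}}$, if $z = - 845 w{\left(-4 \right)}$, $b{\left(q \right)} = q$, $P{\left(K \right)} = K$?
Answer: $4 \sqrt{106} \approx 41.182$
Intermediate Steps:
$v{\left(M \right)} = - 2 M$ ($v{\left(M \right)} = - 2 \left(M + 0\right) = - 2 M$)
$w{\left(x \right)} = -2$ ($w{\left(x \right)} = \frac{x + x}{x - 2 x} = \frac{2 x}{\left(-1\right) x} = 2 x \left(- \frac{1}{x}\right) = -2$)
$z = 1690$ ($z = \left(-845\right) \left(-2\right) = 1690$)
$\sqrt{z + b{\left(P{\left(6 \right)} \right)}} = \sqrt{1690 + 6} = \sqrt{1696} = 4 \sqrt{106}$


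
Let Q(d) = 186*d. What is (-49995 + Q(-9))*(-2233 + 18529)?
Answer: -841998024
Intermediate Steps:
(-49995 + Q(-9))*(-2233 + 18529) = (-49995 + 186*(-9))*(-2233 + 18529) = (-49995 - 1674)*16296 = -51669*16296 = -841998024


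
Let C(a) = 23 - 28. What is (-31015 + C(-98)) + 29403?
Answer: -1617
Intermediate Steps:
C(a) = -5
(-31015 + C(-98)) + 29403 = (-31015 - 5) + 29403 = -31020 + 29403 = -1617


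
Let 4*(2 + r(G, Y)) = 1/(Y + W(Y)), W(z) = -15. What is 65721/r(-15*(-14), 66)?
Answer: -13407084/407 ≈ -32941.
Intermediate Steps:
r(G, Y) = -2 + 1/(4*(-15 + Y)) (r(G, Y) = -2 + 1/(4*(Y - 15)) = -2 + 1/(4*(-15 + Y)))
65721/r(-15*(-14), 66) = 65721/(((121 - 8*66)/(4*(-15 + 66)))) = 65721/(((1/4)*(121 - 528)/51)) = 65721/(((1/4)*(1/51)*(-407))) = 65721/(-407/204) = 65721*(-204/407) = -13407084/407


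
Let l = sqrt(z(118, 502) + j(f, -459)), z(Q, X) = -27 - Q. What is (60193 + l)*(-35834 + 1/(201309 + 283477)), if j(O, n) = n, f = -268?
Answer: -1045662052933939/484786 - 17371821523*I*sqrt(151)/242393 ≈ -2.157e+9 - 8.8067e+5*I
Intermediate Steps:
l = 2*I*sqrt(151) (l = sqrt((-27 - 1*118) - 459) = sqrt((-27 - 118) - 459) = sqrt(-145 - 459) = sqrt(-604) = 2*I*sqrt(151) ≈ 24.576*I)
(60193 + l)*(-35834 + 1/(201309 + 283477)) = (60193 + 2*I*sqrt(151))*(-35834 + 1/(201309 + 283477)) = (60193 + 2*I*sqrt(151))*(-35834 + 1/484786) = (60193 + 2*I*sqrt(151))*(-17371821523/484786) = -1045662052933939/484786 - 17371821523*I*sqrt(151)/242393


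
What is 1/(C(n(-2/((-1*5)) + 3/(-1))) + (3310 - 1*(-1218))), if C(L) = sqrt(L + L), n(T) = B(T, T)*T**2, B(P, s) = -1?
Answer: 56600/256284969 - 65*I*sqrt(2)/512569938 ≈ 0.00022085 - 1.7934e-7*I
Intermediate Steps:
n(T) = -T**2
C(L) = sqrt(2)*sqrt(L) (C(L) = sqrt(2*L) = sqrt(2)*sqrt(L))
1/(C(n(-2/((-1*5)) + 3/(-1))) + (3310 - 1*(-1218))) = 1/(sqrt(2)*sqrt(-(-2/((-1*5)) + 3/(-1))**2) + (3310 - 1*(-1218))) = 1/(sqrt(2)*sqrt(-(-2/(-5) + 3*(-1))**2) + (3310 + 1218)) = 1/(sqrt(2)*sqrt(-(-2*(-1/5) - 3)**2) + 4528) = 1/(sqrt(2)*sqrt(-(2/5 - 3)**2) + 4528) = 1/(sqrt(2)*sqrt(-(-13/5)**2) + 4528) = 1/(sqrt(2)*sqrt(-1*169/25) + 4528) = 1/(sqrt(2)*sqrt(-169/25) + 4528) = 1/(sqrt(2)*(13*I/5) + 4528) = 1/(13*I*sqrt(2)/5 + 4528) = 1/(4528 + 13*I*sqrt(2)/5)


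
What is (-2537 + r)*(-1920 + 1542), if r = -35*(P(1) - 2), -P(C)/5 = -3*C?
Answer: 1130976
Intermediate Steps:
P(C) = 15*C (P(C) = -(-15)*C = 15*C)
r = -455 (r = -35*(15*1 - 2) = -35*(15 - 2) = -35*13 = -455)
(-2537 + r)*(-1920 + 1542) = (-2537 - 455)*(-1920 + 1542) = -2992*(-378) = 1130976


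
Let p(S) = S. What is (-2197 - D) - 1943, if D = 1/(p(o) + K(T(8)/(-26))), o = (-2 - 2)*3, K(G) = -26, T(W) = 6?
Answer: -157319/38 ≈ -4140.0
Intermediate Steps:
o = -12 (o = -4*3 = -12)
D = -1/38 (D = 1/(-12 - 26) = 1/(-38) = -1/38 ≈ -0.026316)
(-2197 - D) - 1943 = (-2197 - 1*(-1/38)) - 1943 = (-2197 + 1/38) - 1943 = -83485/38 - 1943 = -157319/38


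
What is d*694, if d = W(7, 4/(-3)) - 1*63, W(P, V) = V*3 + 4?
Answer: -43722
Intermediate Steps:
W(P, V) = 4 + 3*V (W(P, V) = 3*V + 4 = 4 + 3*V)
d = -63 (d = (4 + 3*(4/(-3))) - 1*63 = (4 + 3*(4*(-⅓))) - 63 = (4 + 3*(-4/3)) - 63 = (4 - 4) - 63 = 0 - 63 = -63)
d*694 = -63*694 = -43722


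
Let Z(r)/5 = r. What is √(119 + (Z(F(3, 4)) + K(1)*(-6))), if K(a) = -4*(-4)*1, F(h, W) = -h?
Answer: 2*√2 ≈ 2.8284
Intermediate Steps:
Z(r) = 5*r
K(a) = 16 (K(a) = 16*1 = 16)
√(119 + (Z(F(3, 4)) + K(1)*(-6))) = √(119 + (5*(-1*3) + 16*(-6))) = √(119 + (5*(-3) - 96)) = √(119 + (-15 - 96)) = √(119 - 111) = √8 = 2*√2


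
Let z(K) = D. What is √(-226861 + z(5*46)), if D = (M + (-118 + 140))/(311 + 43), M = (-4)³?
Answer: I*√789703554/59 ≈ 476.3*I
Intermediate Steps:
M = -64
D = -7/59 (D = (-64 + (-118 + 140))/(311 + 43) = (-64 + 22)/354 = -42*1/354 = -7/59 ≈ -0.11864)
z(K) = -7/59
√(-226861 + z(5*46)) = √(-226861 - 7/59) = √(-13384806/59) = I*√789703554/59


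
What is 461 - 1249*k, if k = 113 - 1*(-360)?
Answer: -590316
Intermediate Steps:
k = 473 (k = 113 + 360 = 473)
461 - 1249*k = 461 - 1249*473 = 461 - 590777 = -590316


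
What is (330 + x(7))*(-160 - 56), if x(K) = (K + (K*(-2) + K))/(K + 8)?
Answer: -71280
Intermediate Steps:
x(K) = 0 (x(K) = (K + (-2*K + K))/(8 + K) = (K - K)/(8 + K) = 0/(8 + K) = 0)
(330 + x(7))*(-160 - 56) = (330 + 0)*(-160 - 56) = 330*(-216) = -71280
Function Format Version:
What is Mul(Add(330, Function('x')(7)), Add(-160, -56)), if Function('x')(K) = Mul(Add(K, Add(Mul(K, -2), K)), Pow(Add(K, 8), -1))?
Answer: -71280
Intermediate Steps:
Function('x')(K) = 0 (Function('x')(K) = Mul(Add(K, Add(Mul(-2, K), K)), Pow(Add(8, K), -1)) = Mul(Add(K, Mul(-1, K)), Pow(Add(8, K), -1)) = Mul(0, Pow(Add(8, K), -1)) = 0)
Mul(Add(330, Function('x')(7)), Add(-160, -56)) = Mul(Add(330, 0), Add(-160, -56)) = Mul(330, -216) = -71280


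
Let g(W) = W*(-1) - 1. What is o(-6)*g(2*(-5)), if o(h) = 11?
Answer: 99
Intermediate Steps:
g(W) = -1 - W (g(W) = -W - 1 = -1 - W)
o(-6)*g(2*(-5)) = 11*(-1 - 2*(-5)) = 11*(-1 - 1*(-10)) = 11*(-1 + 10) = 11*9 = 99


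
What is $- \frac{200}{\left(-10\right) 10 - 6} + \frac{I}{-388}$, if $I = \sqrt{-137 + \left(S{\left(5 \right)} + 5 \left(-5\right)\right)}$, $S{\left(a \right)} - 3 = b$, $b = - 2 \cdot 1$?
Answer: $\frac{100}{53} - \frac{i \sqrt{161}}{388} \approx 1.8868 - 0.032703 i$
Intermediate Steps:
$b = -2$ ($b = \left(-1\right) 2 = -2$)
$S{\left(a \right)} = 1$ ($S{\left(a \right)} = 3 - 2 = 1$)
$I = i \sqrt{161}$ ($I = \sqrt{-137 + \left(1 + 5 \left(-5\right)\right)} = \sqrt{-137 + \left(1 - 25\right)} = \sqrt{-137 - 24} = \sqrt{-161} = i \sqrt{161} \approx 12.689 i$)
$- \frac{200}{\left(-10\right) 10 - 6} + \frac{I}{-388} = - \frac{200}{\left(-10\right) 10 - 6} + \frac{i \sqrt{161}}{-388} = - \frac{200}{-100 - 6} + i \sqrt{161} \left(- \frac{1}{388}\right) = - \frac{200}{-106} - \frac{i \sqrt{161}}{388} = \left(-200\right) \left(- \frac{1}{106}\right) - \frac{i \sqrt{161}}{388} = \frac{100}{53} - \frac{i \sqrt{161}}{388}$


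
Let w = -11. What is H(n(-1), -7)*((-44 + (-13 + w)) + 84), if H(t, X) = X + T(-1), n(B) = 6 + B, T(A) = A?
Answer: -128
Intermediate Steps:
H(t, X) = -1 + X (H(t, X) = X - 1 = -1 + X)
H(n(-1), -7)*((-44 + (-13 + w)) + 84) = (-1 - 7)*((-44 + (-13 - 11)) + 84) = -8*((-44 - 24) + 84) = -8*(-68 + 84) = -8*16 = -128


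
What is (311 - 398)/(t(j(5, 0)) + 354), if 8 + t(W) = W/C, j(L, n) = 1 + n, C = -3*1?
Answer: -261/1037 ≈ -0.25169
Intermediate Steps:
C = -3
t(W) = -8 - W/3 (t(W) = -8 + W/(-3) = -8 + W*(-⅓) = -8 - W/3)
(311 - 398)/(t(j(5, 0)) + 354) = (311 - 398)/((-8 - (1 + 0)/3) + 354) = -87/((-8 - ⅓*1) + 354) = -87/((-8 - ⅓) + 354) = -87/(-25/3 + 354) = -87/1037/3 = -87*3/1037 = -261/1037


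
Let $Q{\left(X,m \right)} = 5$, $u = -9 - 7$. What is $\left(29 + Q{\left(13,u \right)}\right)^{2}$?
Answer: $1156$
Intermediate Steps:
$u = -16$
$\left(29 + Q{\left(13,u \right)}\right)^{2} = \left(29 + 5\right)^{2} = 34^{2} = 1156$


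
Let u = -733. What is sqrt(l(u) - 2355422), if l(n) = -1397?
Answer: I*sqrt(2356819) ≈ 1535.2*I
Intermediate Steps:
sqrt(l(u) - 2355422) = sqrt(-1397 - 2355422) = sqrt(-2356819) = I*sqrt(2356819)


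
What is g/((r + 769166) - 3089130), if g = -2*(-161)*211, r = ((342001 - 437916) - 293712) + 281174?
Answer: -67942/2428417 ≈ -0.027978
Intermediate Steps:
r = -108453 (r = (-95915 - 293712) + 281174 = -389627 + 281174 = -108453)
g = 67942 (g = 322*211 = 67942)
g/((r + 769166) - 3089130) = 67942/((-108453 + 769166) - 3089130) = 67942/(660713 - 3089130) = 67942/(-2428417) = 67942*(-1/2428417) = -67942/2428417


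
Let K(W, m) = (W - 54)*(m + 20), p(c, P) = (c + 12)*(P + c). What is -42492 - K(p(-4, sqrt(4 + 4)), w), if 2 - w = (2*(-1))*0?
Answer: -40600 - 352*sqrt(2) ≈ -41098.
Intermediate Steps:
w = 2 (w = 2 - 2*(-1)*0 = 2 - (-2)*0 = 2 - 1*0 = 2 + 0 = 2)
p(c, P) = (12 + c)*(P + c)
K(W, m) = (-54 + W)*(20 + m)
-42492 - K(p(-4, sqrt(4 + 4)), w) = -42492 - (-1080 - 54*2 + 20*((-4)**2 + 12*sqrt(4 + 4) + 12*(-4) + sqrt(4 + 4)*(-4)) + ((-4)**2 + 12*sqrt(4 + 4) + 12*(-4) + sqrt(4 + 4)*(-4))*2) = -42492 - (-1080 - 108 + 20*(16 + 12*sqrt(8) - 48 + sqrt(8)*(-4)) + (16 + 12*sqrt(8) - 48 + sqrt(8)*(-4))*2) = -42492 - (-1080 - 108 + 20*(16 + 12*(2*sqrt(2)) - 48 + (2*sqrt(2))*(-4)) + (16 + 12*(2*sqrt(2)) - 48 + (2*sqrt(2))*(-4))*2) = -42492 - (-1080 - 108 + 20*(16 + 24*sqrt(2) - 48 - 8*sqrt(2)) + (16 + 24*sqrt(2) - 48 - 8*sqrt(2))*2) = -42492 - (-1080 - 108 + 20*(-32 + 16*sqrt(2)) + (-32 + 16*sqrt(2))*2) = -42492 - (-1080 - 108 + (-640 + 320*sqrt(2)) + (-64 + 32*sqrt(2))) = -42492 - (-1892 + 352*sqrt(2)) = -42492 + (1892 - 352*sqrt(2)) = -40600 - 352*sqrt(2)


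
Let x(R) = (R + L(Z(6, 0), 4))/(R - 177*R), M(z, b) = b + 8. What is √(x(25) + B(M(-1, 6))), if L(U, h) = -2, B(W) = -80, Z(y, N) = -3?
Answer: I*√3872253/220 ≈ 8.9446*I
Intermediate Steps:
M(z, b) = 8 + b
x(R) = -(-2 + R)/(176*R) (x(R) = (R - 2)/(R - 177*R) = (-2 + R)/((-176*R)) = (-2 + R)*(-1/(176*R)) = -(-2 + R)/(176*R))
√(x(25) + B(M(-1, 6))) = √((1/176)*(2 - 1*25)/25 - 80) = √((1/176)*(1/25)*(2 - 25) - 80) = √((1/176)*(1/25)*(-23) - 80) = √(-23/4400 - 80) = √(-352023/4400) = I*√3872253/220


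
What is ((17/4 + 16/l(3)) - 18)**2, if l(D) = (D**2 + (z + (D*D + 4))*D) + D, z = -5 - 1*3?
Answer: 2019241/11664 ≈ 173.12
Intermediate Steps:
z = -8 (z = -5 - 3 = -8)
l(D) = D + D**2 + D*(-4 + D**2) (l(D) = (D**2 + (-8 + (D*D + 4))*D) + D = (D**2 + (-8 + (D**2 + 4))*D) + D = (D**2 + (-8 + (4 + D**2))*D) + D = (D**2 + (-4 + D**2)*D) + D = (D**2 + D*(-4 + D**2)) + D = D + D**2 + D*(-4 + D**2))
((17/4 + 16/l(3)) - 18)**2 = ((17/4 + 16/((3*(-3 + 3 + 3**2)))) - 18)**2 = ((17*(1/4) + 16/((3*(-3 + 3 + 9)))) - 18)**2 = ((17/4 + 16/((3*9))) - 18)**2 = ((17/4 + 16/27) - 18)**2 = (523/108 - 18)**2 = (-1421/108)**2 = 2019241/11664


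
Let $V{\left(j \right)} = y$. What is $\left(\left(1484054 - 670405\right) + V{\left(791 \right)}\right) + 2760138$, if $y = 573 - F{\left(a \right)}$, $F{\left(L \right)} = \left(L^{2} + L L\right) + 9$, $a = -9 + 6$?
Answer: $3574333$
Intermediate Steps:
$a = -3$
$F{\left(L \right)} = 9 + 2 L^{2}$ ($F{\left(L \right)} = \left(L^{2} + L^{2}\right) + 9 = 2 L^{2} + 9 = 9 + 2 L^{2}$)
$y = 546$ ($y = 573 - \left(9 + 2 \left(-3\right)^{2}\right) = 573 - \left(9 + 2 \cdot 9\right) = 573 - \left(9 + 18\right) = 573 - 27 = 546$)
$V{\left(j \right)} = 546$
$\left(\left(1484054 - 670405\right) + V{\left(791 \right)}\right) + 2760138 = \left(\left(1484054 - 670405\right) + 546\right) + 2760138 = \left(813649 + 546\right) + 2760138 = 814195 + 2760138 = 3574333$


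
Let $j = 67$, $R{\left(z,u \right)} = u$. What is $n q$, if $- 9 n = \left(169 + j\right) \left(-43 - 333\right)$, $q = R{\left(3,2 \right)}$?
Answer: $\frac{177472}{9} \approx 19719.0$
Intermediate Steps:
$q = 2$
$n = \frac{88736}{9}$ ($n = - \frac{\left(169 + 67\right) \left(-43 - 333\right)}{9} = - \frac{236 \left(-376\right)}{9} = \left(- \frac{1}{9}\right) \left(-88736\right) = \frac{88736}{9} \approx 9859.6$)
$n q = \frac{88736}{9} \cdot 2 = \frac{177472}{9}$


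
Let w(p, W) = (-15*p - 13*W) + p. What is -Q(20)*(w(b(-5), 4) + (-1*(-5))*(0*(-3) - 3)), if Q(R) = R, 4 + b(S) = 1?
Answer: 500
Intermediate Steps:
b(S) = -3 (b(S) = -4 + 1 = -3)
w(p, W) = -14*p - 13*W
-Q(20)*(w(b(-5), 4) + (-1*(-5))*(0*(-3) - 3)) = -20*((-14*(-3) - 13*4) + (-1*(-5))*(0*(-3) - 3)) = -20*((42 - 52) + 5*(0 - 3)) = -20*(-10 + 5*(-3)) = -20*(-10 - 15) = -20*(-25) = -1*(-500) = 500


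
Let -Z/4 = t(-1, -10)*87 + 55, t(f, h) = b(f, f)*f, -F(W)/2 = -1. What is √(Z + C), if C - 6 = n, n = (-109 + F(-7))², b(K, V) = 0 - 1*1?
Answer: √10887 ≈ 104.34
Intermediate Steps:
b(K, V) = -1 (b(K, V) = 0 - 1 = -1)
F(W) = 2 (F(W) = -2*(-1) = 2)
t(f, h) = -f
n = 11449 (n = (-109 + 2)² = (-107)² = 11449)
C = 11455 (C = 6 + 11449 = 11455)
Z = -568 (Z = -4*(-1*(-1)*87 + 55) = -4*(1*87 + 55) = -4*(87 + 55) = -4*142 = -568)
√(Z + C) = √(-568 + 11455) = √10887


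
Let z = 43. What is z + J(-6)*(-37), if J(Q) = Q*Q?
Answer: -1289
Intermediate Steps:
J(Q) = Q²
z + J(-6)*(-37) = 43 + (-6)²*(-37) = 43 + 36*(-37) = 43 - 1332 = -1289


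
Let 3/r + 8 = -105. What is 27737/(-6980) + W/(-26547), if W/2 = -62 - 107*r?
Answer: -83112435107/20938680780 ≈ -3.9693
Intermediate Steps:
r = -3/113 (r = 3/(-8 - 105) = 3/(-113) = 3*(-1/113) = -3/113 ≈ -0.026549)
W = -13370/113 (W = 2*(-62 - 107*(-3/113)) = 2*(-62 + 321/113) = 2*(-6685/113) = -13370/113 ≈ -118.32)
27737/(-6980) + W/(-26547) = 27737/(-6980) - 13370/113/(-26547) = 27737*(-1/6980) - 13370/113*(-1/26547) = -27737/6980 + 13370/2999811 = -83112435107/20938680780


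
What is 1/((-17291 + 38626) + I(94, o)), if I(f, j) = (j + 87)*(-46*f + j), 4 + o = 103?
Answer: -1/764515 ≈ -1.3080e-6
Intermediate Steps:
o = 99 (o = -4 + 103 = 99)
I(f, j) = (87 + j)*(j - 46*f)
1/((-17291 + 38626) + I(94, o)) = 1/((-17291 + 38626) + (99² - 4002*94 + 87*99 - 46*94*99)) = 1/(21335 + (9801 - 376188 + 8613 - 428076)) = 1/(21335 - 785850) = 1/(-764515) = -1/764515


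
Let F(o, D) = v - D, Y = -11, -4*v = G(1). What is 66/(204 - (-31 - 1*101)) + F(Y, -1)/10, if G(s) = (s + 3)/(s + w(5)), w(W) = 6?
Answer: 79/280 ≈ 0.28214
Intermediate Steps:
G(s) = (3 + s)/(6 + s) (G(s) = (s + 3)/(s + 6) = (3 + s)/(6 + s))
v = -⅐ (v = -(3 + 1)/(4*(6 + 1)) = -4/(4*7) = -4/28 = -¼*4/7 = -⅐ ≈ -0.14286)
F(o, D) = -⅐ - D
66/(204 - (-31 - 1*101)) + F(Y, -1)/10 = 66/(204 - (-31 - 1*101)) + (-⅐ - 1*(-1))/10 = 66/(204 - (-31 - 101)) + (-⅐ + 1)*(⅒) = 66/(204 - 1*(-132)) + (6/7)*(⅒) = 66/(204 + 132) + 3/35 = 66/336 + 3/35 = 66*(1/336) + 3/35 = 11/56 + 3/35 = 79/280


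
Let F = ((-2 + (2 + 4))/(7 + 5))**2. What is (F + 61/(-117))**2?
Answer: 256/1521 ≈ 0.16831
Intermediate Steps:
F = 1/9 (F = ((-2 + 6)/12)**2 = (4*(1/12))**2 = (1/3)**2 = 1/9 ≈ 0.11111)
(F + 61/(-117))**2 = (1/9 + 61/(-117))**2 = (1/9 + 61*(-1/117))**2 = (1/9 - 61/117)**2 = (-16/39)**2 = 256/1521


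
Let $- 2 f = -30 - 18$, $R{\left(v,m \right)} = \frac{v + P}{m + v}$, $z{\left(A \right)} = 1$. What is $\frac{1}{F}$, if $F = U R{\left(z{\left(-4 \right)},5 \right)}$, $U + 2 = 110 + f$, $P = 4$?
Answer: $\frac{1}{110} \approx 0.0090909$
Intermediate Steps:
$R{\left(v,m \right)} = \frac{4 + v}{m + v}$ ($R{\left(v,m \right)} = \frac{v + 4}{m + v} = \frac{4 + v}{m + v}$)
$f = 24$ ($f = - \frac{-30 - 18}{2} = \left(- \frac{1}{2}\right) \left(-48\right) = 24$)
$U = 132$ ($U = -2 + \left(110 + 24\right) = -2 + 134 = 132$)
$F = 110$ ($F = 132 \frac{4 + 1}{5 + 1} = 132 \cdot \frac{1}{6} \cdot 5 = 132 \cdot \frac{5}{6} = 110$)
$\frac{1}{F} = \frac{1}{110}$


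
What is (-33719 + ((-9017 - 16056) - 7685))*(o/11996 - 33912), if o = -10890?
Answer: 13522061375217/5998 ≈ 2.2544e+9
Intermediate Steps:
(-33719 + ((-9017 - 16056) - 7685))*(o/11996 - 33912) = (-33719 + ((-9017 - 16056) - 7685))*(-10890/11996 - 33912) = (-33719 + (-25073 - 7685))*(-10890*1/11996 - 33912) = (-33719 - 32758)*(-5445/5998 - 33912) = -66477*(-203409621/5998) = 13522061375217/5998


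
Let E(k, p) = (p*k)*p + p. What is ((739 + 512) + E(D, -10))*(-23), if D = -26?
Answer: 31257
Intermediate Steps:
E(k, p) = p + k*p**2 (E(k, p) = (k*p)*p + p = k*p**2 + p = p + k*p**2)
((739 + 512) + E(D, -10))*(-23) = ((739 + 512) - 10*(1 - 26*(-10)))*(-23) = (1251 - 10*(1 + 260))*(-23) = (1251 - 10*261)*(-23) = (1251 - 2610)*(-23) = -1359*(-23) = 31257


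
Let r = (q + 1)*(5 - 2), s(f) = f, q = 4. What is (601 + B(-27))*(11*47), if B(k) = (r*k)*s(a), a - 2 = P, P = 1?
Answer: -317438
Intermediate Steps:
a = 3 (a = 2 + 1 = 3)
r = 15 (r = (4 + 1)*(5 - 2) = 5*3 = 15)
B(k) = 45*k (B(k) = (15*k)*3 = 45*k)
(601 + B(-27))*(11*47) = (601 + 45*(-27))*(11*47) = (601 - 1215)*517 = -614*517 = -317438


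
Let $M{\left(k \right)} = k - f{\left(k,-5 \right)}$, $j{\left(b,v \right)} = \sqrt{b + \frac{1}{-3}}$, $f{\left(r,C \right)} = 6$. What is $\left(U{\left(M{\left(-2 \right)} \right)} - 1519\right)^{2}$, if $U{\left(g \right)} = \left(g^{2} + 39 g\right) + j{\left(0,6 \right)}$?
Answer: $\frac{\left(5301 - i \sqrt{3}\right)^{2}}{9} \approx 3.1223 \cdot 10^{6} - 2040.4 i$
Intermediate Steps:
$j{\left(b,v \right)} = \sqrt{- \frac{1}{3} + b}$ ($j{\left(b,v \right)} = \sqrt{b - \frac{1}{3}} = \sqrt{- \frac{1}{3} + b}$)
$M{\left(k \right)} = -6 + k$ ($M{\left(k \right)} = k - 6 = -6 + k$)
$U{\left(g \right)} = g^{2} + 39 g + \frac{i \sqrt{3}}{3}$ ($U{\left(g \right)} = \left(g^{2} + 39 g\right) + \frac{\sqrt{-3 + 9 \cdot 0}}{3} = \left(g^{2} + 39 g\right) + \frac{\sqrt{-3 + 0}}{3} = \left(g^{2} + 39 g\right) + \frac{\sqrt{-3}}{3} = \left(g^{2} + 39 g\right) + \frac{i \sqrt{3}}{3} = g^{2} + 39 g + \frac{i \sqrt{3}}{3}$)
$\left(U{\left(M{\left(-2 \right)} \right)} - 1519\right)^{2} = \left(\left(\left(-6 - 2\right)^{2} + 39 \left(-6 - 2\right) + \frac{i \sqrt{3}}{3}\right) - 1519\right)^{2} = \left(\left(\left(-8\right)^{2} + 39 \left(-8\right) + \frac{i \sqrt{3}}{3}\right) - 1519\right)^{2} = \left(\left(64 - 312 + \frac{i \sqrt{3}}{3}\right) - 1519\right)^{2} = \left(\left(-248 + \frac{i \sqrt{3}}{3}\right) - 1519\right)^{2} = \left(-1767 + \frac{i \sqrt{3}}{3}\right)^{2}$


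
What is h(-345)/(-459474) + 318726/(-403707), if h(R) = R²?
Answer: -21610837311/20610318902 ≈ -1.0485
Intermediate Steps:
h(-345)/(-459474) + 318726/(-403707) = (-345)²/(-459474) + 318726/(-403707) = 119025*(-1/459474) + 318726*(-1/403707) = -39675/153158 - 106242/134569 = -21610837311/20610318902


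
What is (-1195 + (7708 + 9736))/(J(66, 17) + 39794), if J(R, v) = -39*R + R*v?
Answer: 16249/38342 ≈ 0.42379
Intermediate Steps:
(-1195 + (7708 + 9736))/(J(66, 17) + 39794) = (-1195 + (7708 + 9736))/(66*(-39 + 17) + 39794) = (-1195 + 17444)/(66*(-22) + 39794) = 16249/(-1452 + 39794) = 16249/38342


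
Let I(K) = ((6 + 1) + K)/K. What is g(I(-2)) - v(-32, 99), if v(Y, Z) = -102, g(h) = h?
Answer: 199/2 ≈ 99.500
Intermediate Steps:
I(K) = (7 + K)/K
g(I(-2)) - v(-32, 99) = (7 - 2)/(-2) - 1*(-102) = -½*5 + 102 = -5/2 + 102 = 199/2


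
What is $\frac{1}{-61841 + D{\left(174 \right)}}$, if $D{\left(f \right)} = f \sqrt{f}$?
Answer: $- \frac{61841}{3819041257} - \frac{174 \sqrt{174}}{3819041257} \approx -1.6794 \cdot 10^{-5}$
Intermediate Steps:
$D{\left(f \right)} = f^{\frac{3}{2}}$
$\frac{1}{-61841 + D{\left(174 \right)}} = \frac{1}{-61841 + 174^{\frac{3}{2}}} = \frac{1}{-61841 + 174 \sqrt{174}}$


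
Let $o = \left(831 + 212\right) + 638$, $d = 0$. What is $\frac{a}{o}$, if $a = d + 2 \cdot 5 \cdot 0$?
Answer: $0$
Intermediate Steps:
$o = 1681$ ($o = 1043 + 638 = 1681$)
$a = 0$ ($a = 0 + 2 \cdot 5 \cdot 0 = 0 + 10 \cdot 0 = 0 + 0 = 0$)
$\frac{a}{o} = \frac{1}{1681} \cdot 0 = 0$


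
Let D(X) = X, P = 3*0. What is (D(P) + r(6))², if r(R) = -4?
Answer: 16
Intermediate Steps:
P = 0
(D(P) + r(6))² = (0 - 4)² = (-4)² = 16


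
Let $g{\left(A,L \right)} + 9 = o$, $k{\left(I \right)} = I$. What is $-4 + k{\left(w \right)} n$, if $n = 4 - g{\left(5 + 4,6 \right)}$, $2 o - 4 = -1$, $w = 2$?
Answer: $19$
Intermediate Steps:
$o = \frac{3}{2}$ ($o = 2 + \frac{1}{2} \left(-1\right) = 2 - \frac{1}{2} = \frac{3}{2} \approx 1.5$)
$g{\left(A,L \right)} = - \frac{15}{2}$ ($g{\left(A,L \right)} = -9 + \frac{3}{2} = - \frac{15}{2}$)
$n = \frac{23}{2}$ ($n = 4 - - \frac{15}{2} = 4 + \frac{15}{2} = \frac{23}{2} \approx 11.5$)
$-4 + k{\left(w \right)} n = -4 + 2 \cdot \frac{23}{2} = -4 + 23 = 19$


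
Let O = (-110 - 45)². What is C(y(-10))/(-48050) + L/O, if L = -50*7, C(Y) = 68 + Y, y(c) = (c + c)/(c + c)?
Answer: -769/48050 ≈ -0.016004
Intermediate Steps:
y(c) = 1 (y(c) = (2*c)/((2*c)) = (2*c)*(1/(2*c)) = 1)
O = 24025 (O = (-155)² = 24025)
L = -350
C(y(-10))/(-48050) + L/O = (68 + 1)/(-48050) - 350/24025 = 69*(-1/48050) - 350*1/24025 = -69/48050 - 14/961 = -769/48050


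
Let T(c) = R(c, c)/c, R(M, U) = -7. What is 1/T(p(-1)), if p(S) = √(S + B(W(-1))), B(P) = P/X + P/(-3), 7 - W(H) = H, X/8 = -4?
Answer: -I*√141/42 ≈ -0.28272*I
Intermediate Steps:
X = -32 (X = 8*(-4) = -32)
W(H) = 7 - H
B(P) = -35*P/96 (B(P) = P/(-32) + P/(-3) = P*(-1/32) + P*(-⅓) = -P/32 - P/3 = -35*P/96)
p(S) = √(-35/12 + S) (p(S) = √(S - 35*(7 - 1*(-1))/96) = √(S - 35*(7 + 1)/96) = √(S - 35/96*8) = √(S - 35/12) = √(-35/12 + S))
T(c) = -7/c
1/T(p(-1)) = 1/(-7*6/√(-105 + 36*(-1))) = 1/(-7*6/√(-105 - 36)) = 1/(-7*(-2*I*√141/47)) = 1/(-(-14)*I*√141/47) = 1/(14*I*√141/47) = -I*√141/42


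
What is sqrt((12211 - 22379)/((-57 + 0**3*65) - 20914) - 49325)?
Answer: I*sqrt(21692075399197)/20971 ≈ 222.09*I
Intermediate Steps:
sqrt((12211 - 22379)/((-57 + 0**3*65) - 20914) - 49325) = sqrt(-10168/((-57 + 0*65) - 20914) - 49325) = sqrt(-10168/((-57 + 0) - 20914) - 49325) = sqrt(-10168/(-57 - 20914) - 49325) = sqrt(-10168/(-20971) - 49325) = sqrt(-10168*(-1/20971) - 49325) = sqrt(10168/20971 - 49325) = sqrt(-1034384407/20971) = I*sqrt(21692075399197)/20971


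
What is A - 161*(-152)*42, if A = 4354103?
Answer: 5381927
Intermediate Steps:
A - 161*(-152)*42 = 4354103 - 161*(-152)*42 = 4354103 - (-24472)*42 = 4354103 - 1*(-1027824) = 4354103 + 1027824 = 5381927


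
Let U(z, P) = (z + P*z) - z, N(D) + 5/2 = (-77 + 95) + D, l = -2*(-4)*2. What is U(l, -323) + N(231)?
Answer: -9843/2 ≈ -4921.5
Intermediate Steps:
l = 16 (l = 8*2 = 16)
N(D) = 31/2 + D (N(D) = -5/2 + ((-77 + 95) + D) = -5/2 + (18 + D) = 31/2 + D)
U(z, P) = P*z
U(l, -323) + N(231) = -323*16 + (31/2 + 231) = -5168 + 493/2 = -9843/2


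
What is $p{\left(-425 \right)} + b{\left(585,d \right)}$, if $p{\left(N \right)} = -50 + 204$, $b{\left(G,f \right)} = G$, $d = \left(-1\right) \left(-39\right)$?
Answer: $739$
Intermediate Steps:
$d = 39$
$p{\left(N \right)} = 154$
$p{\left(-425 \right)} + b{\left(585,d \right)} = 154 + 585 = 739$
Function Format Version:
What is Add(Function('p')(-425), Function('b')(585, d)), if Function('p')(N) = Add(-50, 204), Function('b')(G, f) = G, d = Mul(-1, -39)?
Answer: 739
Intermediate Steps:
d = 39
Function('p')(N) = 154
Add(Function('p')(-425), Function('b')(585, d)) = Add(154, 585) = 739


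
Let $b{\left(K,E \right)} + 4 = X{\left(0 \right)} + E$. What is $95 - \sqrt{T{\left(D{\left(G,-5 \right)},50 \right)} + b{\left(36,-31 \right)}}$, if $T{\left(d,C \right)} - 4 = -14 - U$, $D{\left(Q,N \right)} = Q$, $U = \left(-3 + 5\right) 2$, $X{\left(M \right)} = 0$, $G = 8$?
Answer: $95 - 7 i \approx 95.0 - 7.0 i$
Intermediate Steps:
$U = 4$ ($U = 2 \cdot 2 = 4$)
$b{\left(K,E \right)} = -4 + E$ ($b{\left(K,E \right)} = -4 + \left(0 + E\right) = -4 + E$)
$T{\left(d,C \right)} = -14$ ($T{\left(d,C \right)} = 4 - 18 = -14$)
$95 - \sqrt{T{\left(D{\left(G,-5 \right)},50 \right)} + b{\left(36,-31 \right)}} = 95 - \sqrt{-14 - 35} = 95 - \sqrt{-49} = 95 - 7 i$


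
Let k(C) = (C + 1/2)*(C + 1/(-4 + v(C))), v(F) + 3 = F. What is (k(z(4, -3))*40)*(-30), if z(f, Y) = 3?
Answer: -11550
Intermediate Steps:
v(F) = -3 + F
k(C) = (½ + C)*(C + 1/(-7 + C)) (k(C) = (C + 1/2)*(C + 1/(-4 + (-3 + C))) = (C + ½)*(C + 1/(-7 + C)) = (½ + C)*(C + 1/(-7 + C)))
(k(z(4, -3))*40)*(-30) = (((1 - 13*3² - 5*3 + 2*3³)/(2*(-7 + 3)))*40)*(-30) = (((½)*(1 - 13*9 - 15 + 2*27)/(-4))*40)*(-30) = (((½)*(-¼)*(1 - 117 - 15 + 54))*40)*(-30) = (((½)*(-¼)*(-77))*40)*(-30) = ((77/8)*40)*(-30) = 385*(-30) = -11550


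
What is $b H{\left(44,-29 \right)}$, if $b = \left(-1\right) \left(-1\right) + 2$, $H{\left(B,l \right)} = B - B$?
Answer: $0$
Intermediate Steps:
$H{\left(B,l \right)} = 0$
$b = 3$ ($b = 1 + 2 = 3$)
$b H{\left(44,-29 \right)} = 3 \cdot 0 = 0$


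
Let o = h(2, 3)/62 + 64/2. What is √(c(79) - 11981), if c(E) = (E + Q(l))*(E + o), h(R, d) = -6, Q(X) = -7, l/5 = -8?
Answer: 5*I*√153605/31 ≈ 63.214*I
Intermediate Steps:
l = -40 (l = 5*(-8) = -40)
o = 989/31 (o = -6/62 + 64/2 = -6*1/62 + 64*(½) = -3/31 + 32 = 989/31 ≈ 31.903)
c(E) = (-7 + E)*(989/31 + E) (c(E) = (E - 7)*(E + 989/31) = (-7 + E)*(989/31 + E))
√(c(79) - 11981) = √((-6923/31 + 79² + (772/31)*79) - 11981) = √((-6923/31 + 6241 + 60988/31) - 11981) = √(247536/31 - 11981) = √(-123875/31) = 5*I*√153605/31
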